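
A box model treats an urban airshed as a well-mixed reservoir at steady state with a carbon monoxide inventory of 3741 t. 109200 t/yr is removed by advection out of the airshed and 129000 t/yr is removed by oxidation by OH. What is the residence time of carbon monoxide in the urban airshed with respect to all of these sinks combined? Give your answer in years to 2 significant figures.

0.016 yr

Total removal flux = 109200 + 129000 = 238200 t/yr.
τ = M / ΣF_out = 3741 / 238200 = 0.01571 yr.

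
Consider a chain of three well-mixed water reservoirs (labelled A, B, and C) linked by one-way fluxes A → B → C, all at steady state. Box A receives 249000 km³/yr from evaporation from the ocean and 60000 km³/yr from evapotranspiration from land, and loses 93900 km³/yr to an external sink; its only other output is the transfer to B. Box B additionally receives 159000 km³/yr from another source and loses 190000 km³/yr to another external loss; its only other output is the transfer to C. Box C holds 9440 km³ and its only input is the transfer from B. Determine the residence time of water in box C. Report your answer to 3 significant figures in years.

Box A: F(A→B) = (249000 + 60000) − 93900 = 215100 km³/yr.
Box B: F(B→C) = (215100 + 159000) − 190000 = 184100 km³/yr.
Box C throughput = its input = 184100 km³/yr; τ = 9440 / 184100 = 0.05128 yr.

0.0513 yr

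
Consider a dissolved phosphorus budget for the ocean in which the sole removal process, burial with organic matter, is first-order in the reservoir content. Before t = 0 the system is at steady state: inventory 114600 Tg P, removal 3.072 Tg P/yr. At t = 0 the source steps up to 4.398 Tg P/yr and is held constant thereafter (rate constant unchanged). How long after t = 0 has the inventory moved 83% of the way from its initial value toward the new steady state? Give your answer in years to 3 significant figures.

τ = M₀/F₀ = 114600/3.072 = 37300 yr.
The remaining gap fraction is e^(−t/τ); 83% covered ⇒ e^(−t/τ) = 0.170.
t = −τ ln(0.170) = 37300 × 1.772 = 66100 yr.

66100 yr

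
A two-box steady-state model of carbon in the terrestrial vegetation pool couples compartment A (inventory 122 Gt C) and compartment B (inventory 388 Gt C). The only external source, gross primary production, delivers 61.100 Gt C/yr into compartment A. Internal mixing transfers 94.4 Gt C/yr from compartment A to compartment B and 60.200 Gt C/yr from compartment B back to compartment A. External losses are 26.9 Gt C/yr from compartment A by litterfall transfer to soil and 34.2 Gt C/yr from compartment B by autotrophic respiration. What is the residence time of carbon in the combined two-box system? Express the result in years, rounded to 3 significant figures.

Treat the two boxes together as one reservoir: the mixing fluxes between them are internal recycling, so τ = ΣM / Σ(external losses).
M_total = 122 + 388 = 510.00 Gt C.
ΣF_external_out = 26.9 + 34.2 = 61.100 Gt C/yr.
τ = M_total / ΣF_ext = 510.00 / 61.100 = 8.347 yr.

8.35 yr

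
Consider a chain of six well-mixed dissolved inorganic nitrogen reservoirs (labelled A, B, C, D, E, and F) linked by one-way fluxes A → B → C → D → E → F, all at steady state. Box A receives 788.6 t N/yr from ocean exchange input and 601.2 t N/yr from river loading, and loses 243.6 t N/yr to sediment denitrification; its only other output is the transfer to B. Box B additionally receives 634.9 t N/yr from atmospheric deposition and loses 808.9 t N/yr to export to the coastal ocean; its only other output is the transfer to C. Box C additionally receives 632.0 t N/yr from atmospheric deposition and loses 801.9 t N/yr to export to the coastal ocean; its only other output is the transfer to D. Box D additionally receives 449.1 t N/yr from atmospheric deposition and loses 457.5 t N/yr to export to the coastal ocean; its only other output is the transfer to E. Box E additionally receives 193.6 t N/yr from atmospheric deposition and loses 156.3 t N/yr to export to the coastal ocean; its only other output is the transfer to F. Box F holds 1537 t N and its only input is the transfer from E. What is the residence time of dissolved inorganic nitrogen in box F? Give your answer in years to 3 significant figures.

1.85 yr

Box A: F(A→B) = (788.6 + 601.2) − 243.6 = 1146.2 t N/yr.
Box B: F(B→C) = (1146.2 + 634.9) − 808.9 = 972.20 t N/yr.
Box C: F(C→D) = (972.20 + 632.0) − 801.9 = 802.30 t N/yr.
Box D: F(D→E) = (802.30 + 449.1) − 457.5 = 793.90 t N/yr.
Box E: F(E→F) = (793.90 + 193.6) − 156.3 = 831.20 t N/yr.
Box F throughput = its input = 831.20 t N/yr; τ = 1537 / 831.20 = 1.849 yr.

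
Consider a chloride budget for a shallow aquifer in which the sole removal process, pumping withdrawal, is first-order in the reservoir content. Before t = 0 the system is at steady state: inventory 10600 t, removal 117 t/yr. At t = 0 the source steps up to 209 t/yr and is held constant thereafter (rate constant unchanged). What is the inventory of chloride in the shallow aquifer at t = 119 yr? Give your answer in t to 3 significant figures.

τ = M₀/F₀ = 10600/117 = 90.60 yr; rate constant k = 1/τ.
New steady state M_∞ = F₁/k = F₁·τ = 209 × 90.60 = 18935 t.
M(t) = M_∞ + (M₀ − M_∞)·e^(−t/τ); t/τ = 119/90.60 = 1.313, so e^(−t/τ) = 0.2689.
M(t) = 18935 − 8335 × 0.2689 = 16694 t.

16700 t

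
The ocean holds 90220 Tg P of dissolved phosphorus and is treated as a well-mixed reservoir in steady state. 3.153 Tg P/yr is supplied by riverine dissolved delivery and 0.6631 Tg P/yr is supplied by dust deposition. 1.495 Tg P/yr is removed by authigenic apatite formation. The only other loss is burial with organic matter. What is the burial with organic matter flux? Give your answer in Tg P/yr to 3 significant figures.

At steady state ΣF_in = ΣF_out.
ΣF_in = 3.153 + 0.6631 = 3.8161 Tg P/yr.
Burial with organic matter flux = ΣF_in − (1.495) = 3.8161 − 1.495 = 2.321 Tg P/yr.

2.32 Tg P/yr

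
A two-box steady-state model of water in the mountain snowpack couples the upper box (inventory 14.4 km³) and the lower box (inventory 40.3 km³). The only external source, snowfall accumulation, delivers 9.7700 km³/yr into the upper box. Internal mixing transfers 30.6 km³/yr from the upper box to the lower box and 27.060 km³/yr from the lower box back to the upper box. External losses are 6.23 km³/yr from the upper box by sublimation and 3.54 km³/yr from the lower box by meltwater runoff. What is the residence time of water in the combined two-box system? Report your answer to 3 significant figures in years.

5.60 yr

For the system as a whole, the A↔B exchange is internal and contributes nothing to the throughput; only the external sinks remove mass.
M_total = 14.4 + 40.3 = 54.700 km³.
ΣF_external_out = 6.23 + 3.54 = 9.7700 km³/yr.
τ = M_total / ΣF_ext = 54.700 / 9.7700 = 5.599 yr.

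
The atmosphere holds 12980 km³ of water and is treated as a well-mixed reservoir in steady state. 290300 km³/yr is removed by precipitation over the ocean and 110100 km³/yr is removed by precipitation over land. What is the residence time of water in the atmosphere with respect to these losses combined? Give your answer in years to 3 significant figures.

0.0324 yr

Total removal = 290300 + 110100 = 400400 km³/yr.
τ = M / ΣF_out = 12980 / 400400 = 0.03242 yr.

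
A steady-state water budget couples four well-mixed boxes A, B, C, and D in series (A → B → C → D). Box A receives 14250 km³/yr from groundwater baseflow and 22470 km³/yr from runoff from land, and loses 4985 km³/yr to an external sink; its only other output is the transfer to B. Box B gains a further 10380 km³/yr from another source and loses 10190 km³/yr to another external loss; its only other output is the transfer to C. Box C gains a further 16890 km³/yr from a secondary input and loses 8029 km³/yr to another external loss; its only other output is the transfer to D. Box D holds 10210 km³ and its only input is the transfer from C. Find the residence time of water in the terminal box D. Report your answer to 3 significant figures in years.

0.250 yr

Box A: F(A→B) = (14250 + 22470) − 4985 = 31735 km³/yr.
Box B: F(B→C) = (31735 + 10380) − 10190 = 31925 km³/yr.
Box C: F(C→D) = (31925 + 16890) − 8029 = 40786 km³/yr.
Box D throughput = its input = 40786 km³/yr; τ = 10210 / 40786 = 0.2503 yr.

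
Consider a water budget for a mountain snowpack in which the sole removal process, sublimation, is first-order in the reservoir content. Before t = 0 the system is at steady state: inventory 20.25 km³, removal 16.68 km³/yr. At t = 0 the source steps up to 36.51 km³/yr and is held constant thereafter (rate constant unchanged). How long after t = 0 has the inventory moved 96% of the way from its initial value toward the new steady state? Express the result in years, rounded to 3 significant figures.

3.91 yr

τ = M₀/F₀ = 20.25/16.68 = 1.214 yr.
The remaining gap fraction is e^(−t/τ); 96% covered ⇒ e^(−t/τ) = 0.0400.
t = −τ ln(0.0400) = 1.214 × 3.219 = 3.908 yr.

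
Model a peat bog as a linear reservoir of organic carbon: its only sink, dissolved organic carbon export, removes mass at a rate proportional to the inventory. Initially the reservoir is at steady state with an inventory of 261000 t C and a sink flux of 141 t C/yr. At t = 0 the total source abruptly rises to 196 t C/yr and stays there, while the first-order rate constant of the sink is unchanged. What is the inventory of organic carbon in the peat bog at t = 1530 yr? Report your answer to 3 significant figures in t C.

τ = M₀/F₀ = 261000/141 = 1851 yr; rate constant k = 1/τ.
New steady state M_∞ = F₁/k = F₁·τ = 196 × 1851 = 362810 t C.
M(t) = M_∞ + (M₀ − M_∞)·e^(−t/τ); t/τ = 1530/1851 = 0.8266, so e^(−t/τ) = 0.4376.
M(t) = 362810 − 101800 × 0.4376 = 318260 t C.

318000 t C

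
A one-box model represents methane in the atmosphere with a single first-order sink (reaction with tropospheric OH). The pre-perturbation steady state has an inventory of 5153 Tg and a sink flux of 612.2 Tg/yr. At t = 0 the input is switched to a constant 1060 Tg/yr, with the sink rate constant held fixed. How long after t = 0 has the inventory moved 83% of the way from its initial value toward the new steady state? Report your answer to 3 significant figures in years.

τ = M₀/F₀ = 5153/612.2 = 8.417 yr.
The remaining gap fraction is e^(−t/τ); 83% covered ⇒ e^(−t/τ) = 0.170.
t = −τ ln(0.170) = 8.417 × 1.772 = 14.91 yr.

14.9 yr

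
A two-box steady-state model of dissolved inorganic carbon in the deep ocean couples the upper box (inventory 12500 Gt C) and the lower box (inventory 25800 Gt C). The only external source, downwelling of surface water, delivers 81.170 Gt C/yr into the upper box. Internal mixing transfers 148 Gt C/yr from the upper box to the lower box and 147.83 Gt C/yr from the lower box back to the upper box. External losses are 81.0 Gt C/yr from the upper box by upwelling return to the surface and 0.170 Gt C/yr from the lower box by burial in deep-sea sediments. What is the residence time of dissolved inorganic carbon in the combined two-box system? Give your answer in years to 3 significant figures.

472 yr

Residence time in the combined system uses the total inventory and the total *external* removal — internal exchanges between the two boxes cancel.
M_total = 12500 + 25800 = 38300 Gt C.
ΣF_external_out = 81.0 + 0.170 = 81.170 Gt C/yr.
τ = M_total / ΣF_ext = 38300 / 81.170 = 471.8 yr.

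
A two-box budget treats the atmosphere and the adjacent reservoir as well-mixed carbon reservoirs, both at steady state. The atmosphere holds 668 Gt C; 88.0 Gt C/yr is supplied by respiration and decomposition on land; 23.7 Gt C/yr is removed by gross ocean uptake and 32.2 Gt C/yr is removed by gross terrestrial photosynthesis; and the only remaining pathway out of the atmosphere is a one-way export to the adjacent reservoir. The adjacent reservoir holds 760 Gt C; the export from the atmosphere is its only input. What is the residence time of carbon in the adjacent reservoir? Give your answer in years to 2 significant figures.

Balance the atmosphere: ΣF_in = 88.000 Gt C/yr.
Export to the adjacent reservoir = ΣF_in − (23.7 + 32.2) = 32.100 Gt C/yr.
At steady state the output of the adjacent reservoir equals its input, 32.100 Gt C/yr.
τ = M / F = 760 / 32.100 = 23.68 yr.

24 yr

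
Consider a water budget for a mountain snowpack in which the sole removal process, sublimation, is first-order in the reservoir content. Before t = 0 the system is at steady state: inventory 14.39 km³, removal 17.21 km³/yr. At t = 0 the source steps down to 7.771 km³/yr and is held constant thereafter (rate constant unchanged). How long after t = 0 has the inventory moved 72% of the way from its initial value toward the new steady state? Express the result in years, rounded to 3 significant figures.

1.06 yr

τ = M₀/F₀ = 14.39/17.21 = 0.8361 yr.
The remaining gap fraction is e^(−t/τ); 72% covered ⇒ e^(−t/τ) = 0.280.
t = −τ ln(0.280) = 0.8361 × 1.273 = 1.064 yr.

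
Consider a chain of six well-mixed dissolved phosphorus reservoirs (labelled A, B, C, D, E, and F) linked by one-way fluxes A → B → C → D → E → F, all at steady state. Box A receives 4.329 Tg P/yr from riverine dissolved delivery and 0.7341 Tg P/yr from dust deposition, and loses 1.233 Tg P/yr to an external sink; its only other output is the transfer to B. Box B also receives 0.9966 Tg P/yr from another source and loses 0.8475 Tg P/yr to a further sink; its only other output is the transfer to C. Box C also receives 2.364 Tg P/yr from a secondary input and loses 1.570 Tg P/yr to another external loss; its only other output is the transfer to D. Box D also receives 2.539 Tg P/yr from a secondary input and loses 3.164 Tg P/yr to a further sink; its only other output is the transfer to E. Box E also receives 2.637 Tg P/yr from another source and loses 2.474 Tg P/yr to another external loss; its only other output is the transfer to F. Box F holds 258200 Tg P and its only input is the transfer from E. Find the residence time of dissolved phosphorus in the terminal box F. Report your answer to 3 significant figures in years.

Box A: F(A→B) = (4.329 + 0.7341) − 1.233 = 3.8301 Tg P/yr.
Box B: F(B→C) = (3.8301 + 0.9966) − 0.8475 = 3.9792 Tg P/yr.
Box C: F(C→D) = (3.9792 + 2.364) − 1.570 = 4.7732 Tg P/yr.
Box D: F(D→E) = (4.7732 + 2.539) − 3.164 = 4.1482 Tg P/yr.
Box E: F(E→F) = (4.1482 + 2.637) − 2.474 = 4.3112 Tg P/yr.
Box F throughput = its input = 4.3112 Tg P/yr; τ = 258200 / 4.3112 = 59890 yr.

59900 yr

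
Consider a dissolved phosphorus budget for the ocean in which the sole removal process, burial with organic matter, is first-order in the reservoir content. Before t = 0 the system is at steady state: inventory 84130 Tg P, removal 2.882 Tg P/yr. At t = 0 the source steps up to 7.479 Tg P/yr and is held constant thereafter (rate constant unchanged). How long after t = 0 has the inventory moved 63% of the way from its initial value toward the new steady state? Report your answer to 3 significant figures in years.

29000 yr

τ = M₀/F₀ = 84130/2.882 = 29190 yr.
The remaining gap fraction is e^(−t/τ); 63% covered ⇒ e^(−t/τ) = 0.370.
t = −τ ln(0.370) = 29190 × 0.9943 = 29020 yr.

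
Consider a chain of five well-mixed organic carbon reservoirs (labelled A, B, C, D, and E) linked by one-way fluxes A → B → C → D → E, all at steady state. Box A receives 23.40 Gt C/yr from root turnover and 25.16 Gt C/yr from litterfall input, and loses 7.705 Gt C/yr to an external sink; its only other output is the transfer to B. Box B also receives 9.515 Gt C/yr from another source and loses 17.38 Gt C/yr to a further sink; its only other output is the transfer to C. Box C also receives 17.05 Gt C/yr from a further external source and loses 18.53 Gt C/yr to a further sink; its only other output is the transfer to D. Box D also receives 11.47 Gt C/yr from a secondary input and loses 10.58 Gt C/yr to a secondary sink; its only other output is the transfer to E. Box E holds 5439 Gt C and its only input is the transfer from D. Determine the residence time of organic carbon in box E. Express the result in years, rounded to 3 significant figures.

Box A: F(A→B) = (23.40 + 25.16) − 7.705 = 40.855 Gt C/yr.
Box B: F(B→C) = (40.855 + 9.515) − 17.38 = 32.990 Gt C/yr.
Box C: F(C→D) = (32.990 + 17.05) − 18.53 = 31.510 Gt C/yr.
Box D: F(D→E) = (31.510 + 11.47) − 10.58 = 32.400 Gt C/yr.
Box E throughput = its input = 32.400 Gt C/yr; τ = 5439 / 32.400 = 167.9 yr.

168 yr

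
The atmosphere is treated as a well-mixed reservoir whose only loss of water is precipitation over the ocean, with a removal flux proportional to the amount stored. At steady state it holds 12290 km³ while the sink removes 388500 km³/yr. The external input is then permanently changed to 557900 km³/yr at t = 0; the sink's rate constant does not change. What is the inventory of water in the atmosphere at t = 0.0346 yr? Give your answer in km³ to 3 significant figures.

15900 km³

τ = M₀/F₀ = 12290/388500 = 0.03163 yr; rate constant k = 1/τ.
New steady state M_∞ = F₁/k = F₁·τ = 557900 × 0.03163 = 17649 km³.
M(t) = M_∞ + (M₀ − M_∞)·e^(−t/τ); t/τ = 0.0346/0.03163 = 1.094, so e^(−t/τ) = 0.3350.
M(t) = 17649 − 5359 × 0.3350 = 15854 km³.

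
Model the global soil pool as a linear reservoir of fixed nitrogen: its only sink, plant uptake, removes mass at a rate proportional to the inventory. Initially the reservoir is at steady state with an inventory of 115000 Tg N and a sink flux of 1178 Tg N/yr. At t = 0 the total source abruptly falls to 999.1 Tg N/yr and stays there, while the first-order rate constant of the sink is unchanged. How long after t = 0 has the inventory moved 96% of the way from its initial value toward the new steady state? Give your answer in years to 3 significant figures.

τ = M₀/F₀ = 115000/1178 = 97.62 yr.
The remaining gap fraction is e^(−t/τ); 96% covered ⇒ e^(−t/τ) = 0.0400.
t = −τ ln(0.0400) = 97.62 × 3.219 = 314.2 yr.

314 yr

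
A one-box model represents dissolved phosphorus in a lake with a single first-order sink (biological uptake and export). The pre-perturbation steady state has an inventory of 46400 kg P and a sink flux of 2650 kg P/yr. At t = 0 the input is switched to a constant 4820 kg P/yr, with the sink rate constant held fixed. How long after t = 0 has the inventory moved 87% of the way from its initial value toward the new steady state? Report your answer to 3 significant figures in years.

35.7 yr

τ = M₀/F₀ = 46400/2650 = 17.51 yr.
The remaining gap fraction is e^(−t/τ); 87% covered ⇒ e^(−t/τ) = 0.130.
t = −τ ln(0.130) = 17.51 × 2.040 = 35.72 yr.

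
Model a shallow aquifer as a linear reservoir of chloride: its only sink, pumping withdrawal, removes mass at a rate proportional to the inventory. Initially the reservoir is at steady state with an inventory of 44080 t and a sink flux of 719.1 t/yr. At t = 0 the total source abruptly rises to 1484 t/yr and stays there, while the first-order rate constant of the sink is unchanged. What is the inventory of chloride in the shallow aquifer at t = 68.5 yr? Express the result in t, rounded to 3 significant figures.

75600 t

τ = M₀/F₀ = 44080/719.1 = 61.30 yr; rate constant k = 1/τ.
New steady state M_∞ = F₁/k = F₁·τ = 1484 × 61.30 = 90967 t.
M(t) = M_∞ + (M₀ − M_∞)·e^(−t/τ); t/τ = 68.5/61.30 = 1.117, so e^(−t/τ) = 0.3271.
M(t) = 90967 − 46890 × 0.3271 = 75630 t.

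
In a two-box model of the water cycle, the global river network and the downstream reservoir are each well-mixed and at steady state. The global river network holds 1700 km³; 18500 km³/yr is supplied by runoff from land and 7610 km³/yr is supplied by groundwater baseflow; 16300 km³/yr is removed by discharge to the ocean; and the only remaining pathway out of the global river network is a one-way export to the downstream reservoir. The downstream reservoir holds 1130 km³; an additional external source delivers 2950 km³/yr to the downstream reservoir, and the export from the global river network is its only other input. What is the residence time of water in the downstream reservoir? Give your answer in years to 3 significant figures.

0.0886 yr

Balance the global river network: ΣF_in = 18500 + 7610 = 26110 km³/yr.
Export to the downstream reservoir = ΣF_in − (16300) = 9810.0 km³/yr.
Total input to the downstream reservoir = 9810.0 + 2950 = 12760 km³/yr; at steady state this equals its total output.
τ = M / F = 1130 / 12760 = 0.08856 yr.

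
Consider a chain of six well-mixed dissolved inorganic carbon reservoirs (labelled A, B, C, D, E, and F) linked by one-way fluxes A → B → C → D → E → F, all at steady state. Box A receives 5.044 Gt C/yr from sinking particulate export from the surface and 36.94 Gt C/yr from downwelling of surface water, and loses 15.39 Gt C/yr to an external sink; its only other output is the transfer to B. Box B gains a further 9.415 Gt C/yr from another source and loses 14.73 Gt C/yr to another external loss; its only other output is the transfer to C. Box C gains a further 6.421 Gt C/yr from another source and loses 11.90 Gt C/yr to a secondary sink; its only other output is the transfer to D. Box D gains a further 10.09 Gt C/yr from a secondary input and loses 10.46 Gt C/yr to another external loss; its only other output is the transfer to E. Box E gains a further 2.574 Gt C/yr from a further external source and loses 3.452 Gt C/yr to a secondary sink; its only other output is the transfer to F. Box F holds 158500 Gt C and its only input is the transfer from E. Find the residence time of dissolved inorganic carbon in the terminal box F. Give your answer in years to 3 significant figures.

10900 yr

Box A: F(A→B) = (5.044 + 36.94) − 15.39 = 26.594 Gt C/yr.
Box B: F(B→C) = (26.594 + 9.415) − 14.73 = 21.279 Gt C/yr.
Box C: F(C→D) = (21.279 + 6.421) − 11.90 = 15.800 Gt C/yr.
Box D: F(D→E) = (15.800 + 10.09) − 10.46 = 15.430 Gt C/yr.
Box E: F(E→F) = (15.430 + 2.574) − 3.452 = 14.552 Gt C/yr.
Box F throughput = its input = 14.552 Gt C/yr; τ = 158500 / 14.552 = 10890 yr.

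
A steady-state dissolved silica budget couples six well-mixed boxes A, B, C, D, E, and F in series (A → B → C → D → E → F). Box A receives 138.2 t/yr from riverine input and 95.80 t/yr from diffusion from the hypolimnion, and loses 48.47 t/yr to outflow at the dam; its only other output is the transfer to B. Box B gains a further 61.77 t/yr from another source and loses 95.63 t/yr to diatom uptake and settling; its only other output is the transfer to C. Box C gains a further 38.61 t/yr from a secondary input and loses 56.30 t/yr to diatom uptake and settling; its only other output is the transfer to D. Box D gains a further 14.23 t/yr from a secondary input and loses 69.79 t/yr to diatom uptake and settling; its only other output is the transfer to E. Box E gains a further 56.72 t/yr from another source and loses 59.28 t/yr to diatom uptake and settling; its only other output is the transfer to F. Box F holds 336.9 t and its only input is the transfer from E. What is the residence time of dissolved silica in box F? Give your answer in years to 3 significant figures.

4.44 yr

Box A: F(A→B) = (138.2 + 95.80) − 48.47 = 185.53 t/yr.
Box B: F(B→C) = (185.53 + 61.77) − 95.63 = 151.67 t/yr.
Box C: F(C→D) = (151.67 + 38.61) − 56.30 = 133.98 t/yr.
Box D: F(D→E) = (133.98 + 14.23) − 69.79 = 78.420 t/yr.
Box E: F(E→F) = (78.420 + 56.72) − 59.28 = 75.860 t/yr.
Box F throughput = its input = 75.860 t/yr; τ = 336.9 / 75.860 = 4.441 yr.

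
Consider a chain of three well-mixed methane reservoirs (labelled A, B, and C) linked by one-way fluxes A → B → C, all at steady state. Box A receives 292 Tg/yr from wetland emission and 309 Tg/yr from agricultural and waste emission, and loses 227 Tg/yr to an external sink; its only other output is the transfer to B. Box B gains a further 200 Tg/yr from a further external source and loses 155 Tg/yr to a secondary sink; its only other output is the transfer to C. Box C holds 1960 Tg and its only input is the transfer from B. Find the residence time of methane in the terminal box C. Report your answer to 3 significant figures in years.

4.68 yr

Box A: F(A→B) = (292 + 309) − 227 = 374.00 Tg/yr.
Box B: F(B→C) = (374.00 + 200) − 155 = 419.00 Tg/yr.
Box C throughput = its input = 419.00 Tg/yr; τ = 1960 / 419.00 = 4.678 yr.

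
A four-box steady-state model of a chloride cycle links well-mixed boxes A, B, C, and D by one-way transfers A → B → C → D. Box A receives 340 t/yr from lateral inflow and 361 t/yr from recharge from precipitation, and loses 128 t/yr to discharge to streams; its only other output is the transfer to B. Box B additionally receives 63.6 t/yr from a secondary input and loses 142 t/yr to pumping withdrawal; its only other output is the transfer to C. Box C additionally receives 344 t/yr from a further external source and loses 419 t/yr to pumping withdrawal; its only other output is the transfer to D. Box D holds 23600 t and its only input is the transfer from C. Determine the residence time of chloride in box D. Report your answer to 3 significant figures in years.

Box A: F(A→B) = (340 + 361) − 128 = 573.00 t/yr.
Box B: F(B→C) = (573.00 + 63.6) − 142 = 494.60 t/yr.
Box C: F(C→D) = (494.60 + 344) − 419 = 419.60 t/yr.
Box D throughput = its input = 419.60 t/yr; τ = 23600 / 419.60 = 56.24 yr.

56.2 yr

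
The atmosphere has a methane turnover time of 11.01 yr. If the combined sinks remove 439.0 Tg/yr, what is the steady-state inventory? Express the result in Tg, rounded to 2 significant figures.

τ = M/F ⇒ M = τ × F = 11.01 × 439.0 = 4833 Tg.

4800 Tg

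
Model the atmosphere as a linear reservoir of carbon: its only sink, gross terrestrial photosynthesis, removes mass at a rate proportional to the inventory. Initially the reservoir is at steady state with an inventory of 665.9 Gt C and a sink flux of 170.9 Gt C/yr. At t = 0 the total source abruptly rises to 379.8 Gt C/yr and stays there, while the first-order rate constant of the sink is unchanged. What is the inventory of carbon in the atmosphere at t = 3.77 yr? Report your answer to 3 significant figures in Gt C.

1170 Gt C

τ = M₀/F₀ = 665.9/170.9 = 3.896 yr; rate constant k = 1/τ.
New steady state M_∞ = F₁/k = F₁·τ = 379.8 × 3.896 = 1479.9 Gt C.
M(t) = M_∞ + (M₀ − M_∞)·e^(−t/τ); t/τ = 3.77/3.896 = 0.9676, so e^(−t/τ) = 0.3800.
M(t) = 1479.9 − 814.0 × 0.3800 = 1170.5 Gt C.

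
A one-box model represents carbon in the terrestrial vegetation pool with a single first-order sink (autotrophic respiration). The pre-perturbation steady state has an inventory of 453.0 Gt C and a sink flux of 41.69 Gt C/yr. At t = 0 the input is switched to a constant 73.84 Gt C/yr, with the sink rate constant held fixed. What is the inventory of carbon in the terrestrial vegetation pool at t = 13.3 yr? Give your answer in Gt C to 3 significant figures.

700 Gt C

Residence time τ = M₀/F₀ = 10.87 yr. The eventual steady state is M_∞ = M₀·(F₁/F₀) = 453.0 × 73.84/41.69 = 802.34 Gt C.
The anomaly ΔM(t) = M(t) − M_∞ decays as ΔM₀·e^(−t/τ) with ΔM₀ = 453.0 − 802.34 = −349.3 Gt C.
At t = 13.3 yr, e^(−t/τ) = e^(−1.224) = 0.2940, so ΔM = −102.7 Gt C and M = 802.34 − 102.7 = 699.62 Gt C.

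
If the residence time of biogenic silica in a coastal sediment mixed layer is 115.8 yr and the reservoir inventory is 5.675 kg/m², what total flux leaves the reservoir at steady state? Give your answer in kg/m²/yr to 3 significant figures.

0.0490 kg/m²/yr

F = M / τ = 5.675 / 115.8 = 0.04901 kg/m²/yr.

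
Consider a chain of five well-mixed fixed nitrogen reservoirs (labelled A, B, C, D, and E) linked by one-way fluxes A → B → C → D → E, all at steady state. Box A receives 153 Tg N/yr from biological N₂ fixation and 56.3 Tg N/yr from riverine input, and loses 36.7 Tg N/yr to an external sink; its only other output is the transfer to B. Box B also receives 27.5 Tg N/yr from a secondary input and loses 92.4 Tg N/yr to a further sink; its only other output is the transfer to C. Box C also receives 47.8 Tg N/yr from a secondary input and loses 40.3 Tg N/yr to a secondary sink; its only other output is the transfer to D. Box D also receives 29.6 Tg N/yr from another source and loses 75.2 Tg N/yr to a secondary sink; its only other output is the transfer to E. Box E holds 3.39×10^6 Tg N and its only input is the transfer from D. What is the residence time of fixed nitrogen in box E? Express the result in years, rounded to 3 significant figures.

Box A: F(A→B) = (153 + 56.3) − 36.7 = 172.60 Tg N/yr.
Box B: F(B→C) = (172.60 + 27.5) − 92.4 = 107.70 Tg N/yr.
Box C: F(C→D) = (107.70 + 47.8) − 40.3 = 115.20 Tg N/yr.
Box D: F(D→E) = (115.20 + 29.6) − 75.2 = 69.600 Tg N/yr.
Box E throughput = its input = 69.600 Tg N/yr; τ = 3.39×10^6 / 69.600 = 48710 yr.

48700 yr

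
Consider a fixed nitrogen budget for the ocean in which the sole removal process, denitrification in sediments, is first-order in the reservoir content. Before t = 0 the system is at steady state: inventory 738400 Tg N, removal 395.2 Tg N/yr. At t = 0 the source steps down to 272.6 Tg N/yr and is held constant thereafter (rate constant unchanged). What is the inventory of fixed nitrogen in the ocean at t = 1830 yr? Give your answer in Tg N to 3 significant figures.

595000 Tg N

τ = M₀/F₀ = 738400/395.2 = 1868 yr; rate constant k = 1/τ.
New steady state M_∞ = F₁/k = F₁·τ = 272.6 × 1868 = 509330 Tg N.
M(t) = M_∞ + (M₀ − M_∞)·e^(−t/τ); t/τ = 1830/1868 = 0.9794, so e^(−t/τ) = 0.3755.
M(t) = 509330 + 229100 × 0.3755 = 595350 Tg N.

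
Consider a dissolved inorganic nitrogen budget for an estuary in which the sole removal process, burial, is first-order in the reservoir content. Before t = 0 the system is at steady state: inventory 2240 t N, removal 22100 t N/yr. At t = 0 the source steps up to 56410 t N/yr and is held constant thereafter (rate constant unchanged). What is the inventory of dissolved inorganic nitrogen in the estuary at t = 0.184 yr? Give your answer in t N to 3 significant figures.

5150 t N

Residence time τ = M₀/F₀ = 0.1014 yr. The eventual steady state is M_∞ = M₀·(F₁/F₀) = 2240 × 56410/22100 = 5717.6 t N.
The anomaly ΔM(t) = M(t) − M_∞ decays as ΔM₀·e^(−t/τ) with ΔM₀ = 2240 − 5717.6 = −3478 t N.
At t = 0.184 yr, e^(−t/τ) = e^(−1.815) = 0.1628, so ΔM = −566.1 t N and M = 5717.6 − 566.1 = 5151.5 t N.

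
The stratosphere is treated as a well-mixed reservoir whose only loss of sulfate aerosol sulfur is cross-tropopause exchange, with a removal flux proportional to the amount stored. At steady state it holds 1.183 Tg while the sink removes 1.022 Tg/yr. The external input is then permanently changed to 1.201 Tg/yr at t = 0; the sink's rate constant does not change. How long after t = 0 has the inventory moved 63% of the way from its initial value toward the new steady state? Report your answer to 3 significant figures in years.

1.15 yr

τ = M₀/F₀ = 1.183/1.022 = 1.158 yr.
The remaining gap fraction is e^(−t/τ); 63% covered ⇒ e^(−t/τ) = 0.370.
t = −τ ln(0.370) = 1.158 × 0.9943 = 1.151 yr.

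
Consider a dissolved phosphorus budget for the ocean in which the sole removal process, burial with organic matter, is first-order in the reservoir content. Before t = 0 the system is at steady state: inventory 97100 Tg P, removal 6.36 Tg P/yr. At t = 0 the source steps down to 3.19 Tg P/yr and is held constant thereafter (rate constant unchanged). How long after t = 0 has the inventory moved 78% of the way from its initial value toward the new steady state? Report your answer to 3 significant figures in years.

τ = M₀/F₀ = 97100/6.36 = 15270 yr.
The remaining gap fraction is e^(−t/τ); 78% covered ⇒ e^(−t/τ) = 0.220.
t = −τ ln(0.220) = 15270 × 1.514 = 23120 yr.

23100 yr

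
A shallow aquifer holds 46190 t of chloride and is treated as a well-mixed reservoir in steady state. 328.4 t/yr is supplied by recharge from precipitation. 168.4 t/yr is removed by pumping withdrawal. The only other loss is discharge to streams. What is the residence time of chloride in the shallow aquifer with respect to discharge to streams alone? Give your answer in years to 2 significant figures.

290 yr

At steady state ΣF_in = ΣF_out.
ΣF_in = 328.40 t/yr.
Discharge to streams flux = ΣF_in − (168.4) = 328.40 − 168.4 = 160.0 t/yr.
τ = M / F = 46190 / 160.0 = 288.7 yr.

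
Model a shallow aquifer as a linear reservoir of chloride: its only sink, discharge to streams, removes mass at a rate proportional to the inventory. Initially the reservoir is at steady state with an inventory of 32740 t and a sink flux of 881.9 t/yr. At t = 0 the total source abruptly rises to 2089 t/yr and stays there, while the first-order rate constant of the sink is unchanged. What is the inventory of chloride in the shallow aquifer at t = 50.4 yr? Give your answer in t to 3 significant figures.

The sink rate constant is k = F₀/M₀ = 881.9/32740 = 0.02694 yr⁻¹.
Solving dM/dt = F₁ − kM with M(0) = M₀ gives M(t) = F₁/k + (M₀ − F₁/k)·e^(−kt).
F₁/k = 2089/0.02694 = 77553 t; kt = 0.02694 × 50.4 = 1.358, e^(−kt) = 0.2573.
M(50.4) = 77553 + (32740 − 77553) × 0.2573 = 77553 − 11530 = 66023 t.

66000 t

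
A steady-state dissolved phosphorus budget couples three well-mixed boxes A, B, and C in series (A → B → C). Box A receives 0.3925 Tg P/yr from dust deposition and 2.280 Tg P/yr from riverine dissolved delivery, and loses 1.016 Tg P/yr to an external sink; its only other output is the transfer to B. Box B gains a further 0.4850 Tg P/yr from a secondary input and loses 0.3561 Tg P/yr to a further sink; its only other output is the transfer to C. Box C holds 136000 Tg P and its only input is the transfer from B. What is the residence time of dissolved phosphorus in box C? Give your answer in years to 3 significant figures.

76200 yr

Box A: F(A→B) = (0.3925 + 2.280) − 1.016 = 1.6565 Tg P/yr.
Box B: F(B→C) = (1.6565 + 0.4850) − 0.3561 = 1.7854 Tg P/yr.
Box C throughput = its input = 1.7854 Tg P/yr; τ = 136000 / 1.7854 = 76170 yr.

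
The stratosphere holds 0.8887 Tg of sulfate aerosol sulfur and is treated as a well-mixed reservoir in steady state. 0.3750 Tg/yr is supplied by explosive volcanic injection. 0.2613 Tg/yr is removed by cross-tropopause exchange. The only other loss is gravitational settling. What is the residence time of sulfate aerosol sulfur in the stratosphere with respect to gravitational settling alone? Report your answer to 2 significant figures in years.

7.8 yr

At steady state ΣF_in = ΣF_out.
ΣF_in = 0.37500 Tg/yr.
Gravitational settling flux = ΣF_in − (0.2613) = 0.37500 − 0.2613 = 0.1137 Tg/yr.
τ = M / F = 0.8887 / 0.1137 = 7.816 yr.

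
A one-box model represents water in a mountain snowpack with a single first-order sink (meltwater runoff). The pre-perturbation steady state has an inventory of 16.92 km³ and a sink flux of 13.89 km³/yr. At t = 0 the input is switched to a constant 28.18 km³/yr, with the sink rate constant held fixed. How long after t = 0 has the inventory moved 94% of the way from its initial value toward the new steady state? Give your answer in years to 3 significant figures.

τ = M₀/F₀ = 16.92/13.89 = 1.218 yr.
The remaining gap fraction is e^(−t/τ); 94% covered ⇒ e^(−t/τ) = 0.0600.
t = −τ ln(0.0600) = 1.218 × 2.813 = 3.427 yr.

3.43 yr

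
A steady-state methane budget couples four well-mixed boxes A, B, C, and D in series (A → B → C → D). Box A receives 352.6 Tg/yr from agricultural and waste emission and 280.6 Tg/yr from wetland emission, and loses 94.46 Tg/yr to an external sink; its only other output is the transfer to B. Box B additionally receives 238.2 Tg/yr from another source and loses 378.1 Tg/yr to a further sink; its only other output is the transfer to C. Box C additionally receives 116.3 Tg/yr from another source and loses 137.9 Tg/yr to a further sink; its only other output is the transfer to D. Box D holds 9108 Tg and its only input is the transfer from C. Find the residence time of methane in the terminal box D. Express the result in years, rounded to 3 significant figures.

Box A: F(A→B) = (352.6 + 280.6) − 94.46 = 538.74 Tg/yr.
Box B: F(B→C) = (538.74 + 238.2) − 378.1 = 398.84 Tg/yr.
Box C: F(C→D) = (398.84 + 116.3) − 137.9 = 377.24 Tg/yr.
Box D throughput = its input = 377.24 Tg/yr; τ = 9108 / 377.24 = 24.14 yr.

24.1 yr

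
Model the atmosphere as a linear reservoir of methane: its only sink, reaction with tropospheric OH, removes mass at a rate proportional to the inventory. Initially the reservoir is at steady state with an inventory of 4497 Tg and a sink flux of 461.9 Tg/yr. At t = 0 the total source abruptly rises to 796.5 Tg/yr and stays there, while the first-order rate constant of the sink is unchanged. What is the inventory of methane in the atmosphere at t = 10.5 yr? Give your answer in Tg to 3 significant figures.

τ = M₀/F₀ = 4497/461.9 = 9.736 yr; rate constant k = 1/τ.
New steady state M_∞ = F₁/k = F₁·τ = 796.5 × 9.736 = 7754.6 Tg.
M(t) = M_∞ + (M₀ − M_∞)·e^(−t/τ); t/τ = 10.5/9.736 = 1.078, so e^(−t/τ) = 0.3401.
M(t) = 7754.6 − 3258 × 0.3401 = 6646.7 Tg.

6650 Tg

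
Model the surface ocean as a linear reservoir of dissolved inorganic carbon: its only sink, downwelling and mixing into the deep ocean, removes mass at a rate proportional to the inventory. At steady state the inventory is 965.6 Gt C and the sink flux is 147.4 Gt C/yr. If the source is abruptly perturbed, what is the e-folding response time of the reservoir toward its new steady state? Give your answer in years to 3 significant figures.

6.55 yr

For a linear reservoir the response time equals the residence time τ = M/F.
τ = 965.6 / 147.4 = 6.551 yr.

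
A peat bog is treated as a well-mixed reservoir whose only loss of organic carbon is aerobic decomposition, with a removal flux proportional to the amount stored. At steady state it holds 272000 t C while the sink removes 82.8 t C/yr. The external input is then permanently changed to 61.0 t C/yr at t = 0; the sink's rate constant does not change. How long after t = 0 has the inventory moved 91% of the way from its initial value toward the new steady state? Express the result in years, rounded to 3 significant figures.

τ = M₀/F₀ = 272000/82.8 = 3285 yr.
The remaining gap fraction is e^(−t/τ); 91% covered ⇒ e^(−t/τ) = 0.0900.
t = −τ ln(0.0900) = 3285 × 2.408 = 7910 yr.

7910 yr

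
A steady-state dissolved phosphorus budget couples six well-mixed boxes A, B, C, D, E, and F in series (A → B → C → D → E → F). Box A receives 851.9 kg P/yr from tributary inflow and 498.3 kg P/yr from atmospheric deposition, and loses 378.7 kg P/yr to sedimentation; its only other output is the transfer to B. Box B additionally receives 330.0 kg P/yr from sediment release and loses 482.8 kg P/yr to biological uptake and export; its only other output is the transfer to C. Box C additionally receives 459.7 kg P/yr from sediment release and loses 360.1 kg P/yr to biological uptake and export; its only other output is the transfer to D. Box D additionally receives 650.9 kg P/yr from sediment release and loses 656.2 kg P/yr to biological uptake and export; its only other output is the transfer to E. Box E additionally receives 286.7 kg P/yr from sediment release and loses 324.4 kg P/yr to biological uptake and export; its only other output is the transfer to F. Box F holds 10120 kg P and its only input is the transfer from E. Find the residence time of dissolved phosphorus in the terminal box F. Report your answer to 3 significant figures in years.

Box A: F(A→B) = (851.9 + 498.3) − 378.7 = 971.50 kg P/yr.
Box B: F(B→C) = (971.50 + 330.0) − 482.8 = 818.70 kg P/yr.
Box C: F(C→D) = (818.70 + 459.7) − 360.1 = 918.30 kg P/yr.
Box D: F(D→E) = (918.30 + 650.9) − 656.2 = 913.00 kg P/yr.
Box E: F(E→F) = (913.00 + 286.7) − 324.4 = 875.30 kg P/yr.
Box F throughput = its input = 875.30 kg P/yr; τ = 10120 / 875.30 = 11.56 yr.

11.6 yr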